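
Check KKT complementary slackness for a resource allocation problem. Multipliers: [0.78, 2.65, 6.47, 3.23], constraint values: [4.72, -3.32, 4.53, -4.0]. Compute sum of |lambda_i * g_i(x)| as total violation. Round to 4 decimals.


KKT complementary slackness check:
lambda_1 * g_1 = 0.78 * 4.72 = 3.6816
lambda_2 * g_2 = 2.65 * -3.32 = -8.798
lambda_3 * g_3 = 6.47 * 4.53 = 29.3091
lambda_4 * g_4 = 3.23 * -4.0 = -12.92
Total violation = 3.6816 + 8.798 + 29.3091 + 12.92 = 54.7087


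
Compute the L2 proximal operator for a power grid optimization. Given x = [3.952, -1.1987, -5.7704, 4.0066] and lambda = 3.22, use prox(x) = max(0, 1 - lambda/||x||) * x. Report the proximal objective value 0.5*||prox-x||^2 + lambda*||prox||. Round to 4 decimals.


Step 1: Compute ||x||.
||x|| = 8.149
Step 2: Compute scaling factor.
scale = max(0, 1 - 3.22/8.149) = 0.6049
Step 3: prox(x) = [2.3904, -0.725, -3.4903, 2.4234]
||prox(x)|| = 4.929
Step 4: Proximal objective.
0.5*||prox-x||^2 = 5.1842
lambda*||prox|| = 15.8714
Total = 21.0555


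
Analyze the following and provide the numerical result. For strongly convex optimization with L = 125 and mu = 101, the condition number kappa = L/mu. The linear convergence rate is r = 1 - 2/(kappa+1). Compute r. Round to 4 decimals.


Step 1: Compute the condition number.
kappa = L/mu = 125/101 = 1.2376
Step 2: Compute the convergence rate.
r = 1 - 2/(kappa + 1) = 1 - 2*mu/(L + mu) = (L - mu)/(L + mu) = 24/226 = 0.1062


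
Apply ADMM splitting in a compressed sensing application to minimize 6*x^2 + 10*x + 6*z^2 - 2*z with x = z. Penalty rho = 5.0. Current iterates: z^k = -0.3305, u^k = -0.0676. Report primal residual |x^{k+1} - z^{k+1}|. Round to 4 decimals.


ADMM iteration with rho = 5.0, z^k = -0.3305, u^k = -0.0676
Step 1: x-update.
Minimize 6*x^2 + 10*x + (5.0/2)*(x + 0.3305 - 0.0676)^2
FOC: (2*6 + 5.0)*x = -10 + 5.0*(-0.3305 + 0.0676)
x^{k+1} = -0.6656
Step 2: z-update.
Minimize 6*z^2 - 2*z + (5.0/2)*(-0.6656 - z - 0.0676)^2
FOC: (2*6 + 5.0)*z = 2 + 5.0*(-0.6656 - 0.0676)
z^{k+1} = -0.098
Step 3: u-update.
u^{k+1} = -0.0676 - 0.6656 + 0.098 = -0.6352
Step 4: Primal residual = |-0.6656 + 0.098| = 0.5676


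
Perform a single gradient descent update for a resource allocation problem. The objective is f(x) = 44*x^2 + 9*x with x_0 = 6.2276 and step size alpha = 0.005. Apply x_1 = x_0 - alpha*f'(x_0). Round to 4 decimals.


We compute the gradient at x_0 and apply the update.
f'(x) = 88*x + 9
f'(6.2276) = 88*6.2276 + 9 = 557.0288
x_1 = 6.2276 - 0.005*557.0288 = 3.4425


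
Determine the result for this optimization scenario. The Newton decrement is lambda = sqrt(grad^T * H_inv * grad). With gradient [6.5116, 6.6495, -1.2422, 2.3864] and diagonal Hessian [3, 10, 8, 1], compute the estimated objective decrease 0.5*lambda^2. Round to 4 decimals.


Step 1: H is diagonal, so H^(-1) * g = [2.1705, 0.665, -0.1553, 2.3864].
Step 2: g^T H^(-1) g = sum_i g_i^2 / H_ii
  = (6.5116)^2/3 + (6.6495)^2/10 + (-1.2422)^2/8 + (2.3864)^2/1
  = 14.1336 + 4.4216 + 0.1929 + 5.6949 = 24.443
Step 3: Objective decrease = 0.5 * g^T H^(-1) g = 12.2215


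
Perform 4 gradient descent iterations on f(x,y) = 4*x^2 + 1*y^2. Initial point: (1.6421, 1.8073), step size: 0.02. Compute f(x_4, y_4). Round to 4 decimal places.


Gradient descent on f(x,y) = 4*x^2 + 1*y^2.
Starting point: (1.6421, 1.8073), alpha = 0.02
Step 1: grad_x = 2*4*1.6421 = 13.1368, grad_y = 2*1*1.8073 = 3.6146
  x_1 = 1.6421 - 0.02*13.1368 = 1.3794
  y_1 = 1.8073 - 0.02*3.6146 = 1.735
Step 2: grad_x = 2*4*1.3794 = 11.0349, grad_y = 2*1*1.735 = 3.47
  x_2 = 1.3794 - 0.02*11.0349 = 1.1587
  y_2 = 1.735 - 0.02*3.47 = 1.6656
Step 3: grad_x = 2*4*1.1587 = 9.2693, grad_y = 2*1*1.6656 = 3.3312
  x_3 = 1.1587 - 0.02*9.2693 = 0.9733
  y_3 = 1.6656 - 0.02*3.3312 = 1.599
Step 4: grad_x = 2*4*0.9733 = 7.7862, grad_y = 2*1*1.599 = 3.198
  x_4 = 0.9733 - 0.02*7.7862 = 0.8176
  y_4 = 1.599 - 0.02*3.198 = 1.535
f(0.8176, 1.535) = 4*0.8176^2 + 1*1.535^2 = 5.0299


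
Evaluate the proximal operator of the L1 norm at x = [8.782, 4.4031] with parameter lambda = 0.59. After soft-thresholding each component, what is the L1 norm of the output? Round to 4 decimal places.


Soft-thresholding with lambda = 0.59:
prox(8.782) = sign(8.782)*max(|8.782| - 0.59, 0) = 8.192
prox(4.4031) = sign(4.4031)*max(|4.4031| - 0.59, 0) = 3.8131
prox(x) = [8.192, 3.8131]
||prox(x)||_1 = 8.192 + 3.8131 = 12.0051


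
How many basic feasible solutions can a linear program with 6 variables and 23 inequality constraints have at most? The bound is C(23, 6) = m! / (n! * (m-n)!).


Each vertex corresponds to some choice of n active constraints out of m, so the number of vertices is at most C(m, n) = m! / (n!(m-n)!).
m = 23, n = 6
Numerator: 23 * 22 * 21 * 20 * 19 * 18
Denominator: 6! = 720
C(23, 6) = 100947


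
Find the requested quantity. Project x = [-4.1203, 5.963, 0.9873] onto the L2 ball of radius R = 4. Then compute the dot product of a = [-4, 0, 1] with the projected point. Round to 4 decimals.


Step 1: Compute ||x|| (intermediates to 6 decimals).
||x|| = sqrt((-4.1203)^2 + 5.963^2 + 0.9873^2) = 7.314985
Step 2: Project.
Since ||x|| > R, scale = R/||x|| = 4/7.314985 = 0.546823, proj(x) = scale * x
proj(x) = [-2.253075, 3.260706, 0.539878]
Step 3: Dot product.
a^T * proj(x) = -4*(-2.253075) + 0*3.260706 + 1*0.539878 = 9.5522


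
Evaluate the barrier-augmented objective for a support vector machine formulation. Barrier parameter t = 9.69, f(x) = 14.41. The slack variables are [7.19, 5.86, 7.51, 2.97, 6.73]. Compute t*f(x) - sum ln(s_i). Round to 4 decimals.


Step 1: Compute log-barrier.
ln values: [1.9727, 1.7681, 2.0162, 1.0886, 1.9066]
phi = -(1.9727 + 1.7681 + 2.0162 + 1.0886 + 1.9066) = -8.7522
Step 2: Compute augmented objective.
t*f(x) = 9.69*14.41 = 139.6329
Total = 139.6329 - 8.7522 = 130.8807


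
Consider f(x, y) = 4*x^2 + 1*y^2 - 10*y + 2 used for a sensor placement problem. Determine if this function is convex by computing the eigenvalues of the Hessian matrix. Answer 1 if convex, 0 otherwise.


The Hessian of f(x,y) = 4*x^2 + 1*y^2 - 10*y + 2 is:
H = [[8, 0], [0, 2]]
Trace = 8 + 2 = 10
Determinant = 8*2 - (0)^2 = 16
Discriminant = (10)^2 - 4*16 = 36.0
Eigenvalues: lambda_1 = 2.0, lambda_2 = 8.0
The function is convex.

1


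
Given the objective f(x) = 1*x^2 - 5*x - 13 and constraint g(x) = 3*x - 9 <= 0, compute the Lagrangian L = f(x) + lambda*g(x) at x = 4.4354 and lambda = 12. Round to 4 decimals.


Step 1: Evaluate f(x).
f(4.4354) = 1*4.4354^2 - 5*4.4354 - 13 = -15.5042
Step 2: Evaluate g(x).
g(4.4354) = 3*4.4354 - 9 = 4.3062
Step 3: Compute Lagrangian.
L = -15.5042 + 12*4.3062 = 36.1702


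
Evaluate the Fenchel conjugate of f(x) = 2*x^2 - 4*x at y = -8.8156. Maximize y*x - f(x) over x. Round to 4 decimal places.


f*(y) = sup_x {y*x - a*x^2 - b*x} = sup_x {(y-b)*x - a*x^2}
FOC: (y - b) - 2a*x = 0 => x* = (y - b)/(2a)
x* = (-8.8156 + 4)/(2*2) = -1.2039
f*(-8.8156) = (y-b)^2/(4a) = (-8.8156 + 4)^2/(4*2)
= 23.19/8 = 2.8988


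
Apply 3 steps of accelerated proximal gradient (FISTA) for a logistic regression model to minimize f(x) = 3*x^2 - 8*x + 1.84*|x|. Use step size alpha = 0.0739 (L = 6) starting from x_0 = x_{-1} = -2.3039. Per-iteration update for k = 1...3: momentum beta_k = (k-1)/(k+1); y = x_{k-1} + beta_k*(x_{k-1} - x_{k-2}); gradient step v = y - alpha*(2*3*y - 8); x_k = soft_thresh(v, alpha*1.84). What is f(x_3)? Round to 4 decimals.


FISTA on f(x) = 3*x^2 - 8*x + 1.84*|x|
L = 6, alpha = 0.0739
Iteration 1: beta = 0.0, y = -2.3039 + 0.0*(-2.3039 + 2.3039) = -2.3039
  grad(y) = -21.8234, v = y - alpha*grad = -0.6912
  prox(v) = soft_thresh(-0.6912, 0.136) = -0.5552
Iteration 2: beta = 0.3333, y = -0.5552 + 0.3333*(-0.5552 + 2.3039) = 0.0277
  grad(y) = -7.8336, v = y - alpha*grad = 0.6066
  prox(v) = soft_thresh(0.6066, 0.136) = 0.4707
Iteration 3: beta = 0.5, y = 0.4707 + 0.5*(0.4707 + 0.5552) = 0.9836
  grad(y) = -2.0985, v = y - alpha*grad = 1.1387
  prox(v) = soft_thresh(1.1387, 0.136) = 1.0027
f(x_3) = 3*1.0027^2 - 8*1.0027 + 1.84*|1.0027| = -3.1604


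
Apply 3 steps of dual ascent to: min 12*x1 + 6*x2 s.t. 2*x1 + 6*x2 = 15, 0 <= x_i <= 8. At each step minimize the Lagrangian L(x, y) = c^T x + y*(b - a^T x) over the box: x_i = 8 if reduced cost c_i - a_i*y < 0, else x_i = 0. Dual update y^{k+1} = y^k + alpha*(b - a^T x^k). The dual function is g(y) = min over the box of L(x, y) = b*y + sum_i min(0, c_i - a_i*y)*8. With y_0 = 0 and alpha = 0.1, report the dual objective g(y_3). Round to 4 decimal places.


Dual ascent for LP: min 12*x1 + 6*x2, 2*x1 + 6*x2 = 15, 0 <= x_i <= 8
Step 1: y^k = 0.0, reduced costs: (12.0, 6.0)
  x^k = (0.0, 0.0), subgradient = b - a^T x = 15.0
  y^{k+1} = 0.0 + 0.1*15.0 = 1.5
Step 2: y^k = 1.5, reduced costs: (9.0, -3.0)
  x^k = (0.0, 8.0), subgradient = b - a^T x = -33.0
  y^{k+1} = 1.5 + 0.1*-33.0 = -1.8
Step 3: y^k = -1.8, reduced costs: (15.6, 16.8)
  x^k = (0.0, 0.0), subgradient = b - a^T x = 15.0
  y^{k+1} = -1.8 + 0.1*15.0 = -0.3
Dual objective at y_3 = -0.3: reduced costs (12.6, 7.8), box minimizer x = (0.0, 0.0)
g(y_3) = b*y + (c1 - a1*y)*x1 + (c2 - a2*y)*x2 = 15*(-0.3) + 12.6*0.0 + 7.8*0.0 = -4.5 + 0.0 + 0.0 = -4.5


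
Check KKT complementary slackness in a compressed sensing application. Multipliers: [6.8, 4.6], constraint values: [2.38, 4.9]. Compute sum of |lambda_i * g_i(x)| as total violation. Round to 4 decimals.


KKT complementary slackness check:
lambda_1 * g_1 = 6.8 * 2.38 = 16.184
lambda_2 * g_2 = 4.6 * 4.9 = 22.54
Total violation = 16.184 + 22.54 = 38.724


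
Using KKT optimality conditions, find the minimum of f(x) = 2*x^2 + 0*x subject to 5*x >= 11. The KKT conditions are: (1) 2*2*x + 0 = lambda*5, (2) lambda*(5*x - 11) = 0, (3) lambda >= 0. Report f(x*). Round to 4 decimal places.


Step 1: Try lambda = 0 (constraint inactive).
x_unc = 0/(2*2) = 0.0
Check: 5*0.0 = 0.0 < 11 -- violated!
Step 2: Constraint must be active: 5*x = 11
x* = 11/5 = 2.2
lambda = (2*2*2.2 + 0)/5 = 1.76
Step 3: Compute optimal value.
f(x*) = 2*2.2^2 + 0*2.2 = 9.68


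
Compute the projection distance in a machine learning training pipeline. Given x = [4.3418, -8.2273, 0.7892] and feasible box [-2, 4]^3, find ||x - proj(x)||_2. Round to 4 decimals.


Project each component onto [-2, 4].
clip(4.3418) = 4.0, clip(-8.2273) = -2.0, clip(0.7892) = 0.7892
Projection = [4.0, -2.0, 0.7892]
Squared diffs: [0.1168, 38.7793, 0.0]
Distance = sqrt(38.8961) = 6.2367


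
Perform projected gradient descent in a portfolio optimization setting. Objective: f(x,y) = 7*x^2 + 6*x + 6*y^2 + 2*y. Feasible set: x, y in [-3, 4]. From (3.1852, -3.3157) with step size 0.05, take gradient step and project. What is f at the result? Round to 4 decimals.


Step 1: Compute gradient at (3.1852, -3.3157).
grad_x = 2*7*3.1852 + 6 = 50.5928
grad_y = 2*6*-3.3157 + 2 = -37.7884
Step 2: Gradient step.
x_raw = 3.1852 - 0.05*50.5928 = 0.6556
y_raw = -3.3157 - 0.05*-37.7884 = -1.4263
Step 3: Project onto [-3, 4].
x_proj = clip(0.6556) = 0.6556
y_proj = clip(-1.4263) = -1.4263
Step 4: Evaluate f.
f(0.6556, -1.4263) = 16.2948


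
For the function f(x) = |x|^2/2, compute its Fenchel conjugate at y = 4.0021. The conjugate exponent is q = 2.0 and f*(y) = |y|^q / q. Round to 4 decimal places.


The conjugate exponent q satisfies 1/p + 1/q = 1.
p = 2, so q = 2/(2 - 1) = 2.0
|y|^q = 4.0021^2.0 = 16.0168
f*(4.0021) = 16.0168 / 2.0 = 8.0084


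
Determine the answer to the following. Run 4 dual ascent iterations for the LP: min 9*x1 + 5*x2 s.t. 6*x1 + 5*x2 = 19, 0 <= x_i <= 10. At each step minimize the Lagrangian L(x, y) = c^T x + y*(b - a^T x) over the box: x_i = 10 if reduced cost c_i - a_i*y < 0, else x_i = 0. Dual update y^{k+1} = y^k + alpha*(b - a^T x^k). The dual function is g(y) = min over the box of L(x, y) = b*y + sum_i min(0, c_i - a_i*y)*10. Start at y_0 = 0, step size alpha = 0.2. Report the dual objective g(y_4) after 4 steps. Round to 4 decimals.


Dual ascent for LP: min 9*x1 + 5*x2, 6*x1 + 5*x2 = 19, 0 <= x_i <= 10
Step 1: y^k = 0.0, reduced costs: (9.0, 5.0)
  x^k = (0.0, 0.0), subgradient = b - a^T x = 19.0
  y^{k+1} = 0.0 + 0.2*19.0 = 3.8
Step 2: y^k = 3.8, reduced costs: (-13.8, -14.0)
  x^k = (10.0, 10.0), subgradient = b - a^T x = -91.0
  y^{k+1} = 3.8 + 0.2*-91.0 = -14.4
Step 3: y^k = -14.4, reduced costs: (95.4, 77.0)
  x^k = (0.0, 0.0), subgradient = b - a^T x = 19.0
  y^{k+1} = -14.4 + 0.2*19.0 = -10.6
Step 4: y^k = -10.6, reduced costs: (72.6, 58.0)
  x^k = (0.0, 0.0), subgradient = b - a^T x = 19.0
  y^{k+1} = -10.6 + 0.2*19.0 = -6.8
Dual objective at y_4 = -6.8: reduced costs (49.8, 39.0), box minimizer x = (0.0, 0.0)
g(y_4) = b*y + (c1 - a1*y)*x1 + (c2 - a2*y)*x2 = 19*(-6.8) + 49.8*0.0 + 39.0*0.0 = -129.2 + 0.0 + 0.0 = -129.2


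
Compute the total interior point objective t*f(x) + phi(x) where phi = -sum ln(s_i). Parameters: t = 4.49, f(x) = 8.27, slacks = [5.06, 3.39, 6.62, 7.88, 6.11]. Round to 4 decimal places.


Step 1: Compute log-barrier.
ln values: [1.6214, 1.2208, 1.8901, 2.0643, 1.8099]
phi = -(1.6214 + 1.2208 + 1.8901 + 2.0643 + 1.8099) = -8.6065
Step 2: Compute augmented objective.
t*f(x) = 4.49*8.27 = 37.1323
Total = 37.1323 - 8.6065 = 28.5258


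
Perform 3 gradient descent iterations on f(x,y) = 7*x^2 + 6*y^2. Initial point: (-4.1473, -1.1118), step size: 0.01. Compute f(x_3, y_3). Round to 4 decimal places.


Gradient descent on f(x,y) = 7*x^2 + 6*y^2.
Starting point: (-4.1473, -1.1118), alpha = 0.01
Step 1: grad_x = 2*7*-4.1473 = -58.0622, grad_y = 2*6*-1.1118 = -13.3416
  x_1 = -4.1473 - 0.01*-58.0622 = -3.5667
  y_1 = -1.1118 - 0.01*-13.3416 = -0.9784
Step 2: grad_x = 2*7*-3.5667 = -49.9335, grad_y = 2*6*-0.9784 = -11.7406
  x_2 = -3.5667 - 0.01*-49.9335 = -3.0673
  y_2 = -0.9784 - 0.01*-11.7406 = -0.861
Step 3: grad_x = 2*7*-3.0673 = -42.9428, grad_y = 2*6*-0.861 = -10.3317
  x_3 = -3.0673 - 0.01*-42.9428 = -2.6379
  y_3 = -0.861 - 0.01*-10.3317 = -0.7577
f(-2.6379, -0.7577) = 7*(-2.6379)^2 + 6*(-0.7577)^2 = 52.1545


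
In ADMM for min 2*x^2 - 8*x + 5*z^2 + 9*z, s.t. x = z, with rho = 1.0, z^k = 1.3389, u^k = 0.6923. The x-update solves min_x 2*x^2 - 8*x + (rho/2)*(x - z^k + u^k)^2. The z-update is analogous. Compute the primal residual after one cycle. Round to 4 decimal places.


ADMM iteration with rho = 1.0, z^k = 1.3389, u^k = 0.6923
Step 1: x-update.
Minimize 2*x^2 - 8*x + (1.0/2)*(x - 1.3389 + 0.6923)^2
FOC: (2*2 + 1.0)*x = 8 + 1.0*(1.3389 - 0.6923)
x^{k+1} = 1.7293
Step 2: z-update.
Minimize 5*z^2 + 9*z + (1.0/2)*(1.7293 - z + 0.6923)^2
FOC: (2*5 + 1.0)*z = -9 + 1.0*(1.7293 + 0.6923)
z^{k+1} = -0.598
Step 3: u-update.
u^{k+1} = 0.6923 + 1.7293 + 0.598 = 3.0197
Step 4: Primal residual = |1.7293 + 0.598| = 2.3274


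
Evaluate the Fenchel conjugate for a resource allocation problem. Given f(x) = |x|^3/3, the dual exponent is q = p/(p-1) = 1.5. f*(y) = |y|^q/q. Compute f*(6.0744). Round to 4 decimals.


The conjugate exponent q satisfies 1/p + 1/q = 1.
p = 3, so q = 3/(3 - 1) = 1.5
|y|^q = 6.0744^1.5 = 14.9711
f*(6.0744) = 14.9711 / 1.5 = 9.9808


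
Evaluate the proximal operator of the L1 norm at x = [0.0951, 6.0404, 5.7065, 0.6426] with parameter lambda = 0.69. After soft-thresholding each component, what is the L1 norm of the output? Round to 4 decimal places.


Soft-thresholding with lambda = 0.69:
prox(0.0951) = sign(0.0951)*max(|0.0951| - 0.69, 0) = 0.0
prox(6.0404) = sign(6.0404)*max(|6.0404| - 0.69, 0) = 5.3504
prox(5.7065) = sign(5.7065)*max(|5.7065| - 0.69, 0) = 5.0165
prox(0.6426) = sign(0.6426)*max(|0.6426| - 0.69, 0) = 0.0
prox(x) = [0.0, 5.3504, 5.0165, 0.0]
||prox(x)||_1 = 0.0 + 5.3504 + 5.0165 + 0.0 = 10.3669


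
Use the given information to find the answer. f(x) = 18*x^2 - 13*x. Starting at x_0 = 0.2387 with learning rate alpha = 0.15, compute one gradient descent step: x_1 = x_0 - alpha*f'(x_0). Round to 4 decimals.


We compute the gradient at x_0 and apply the update.
f'(x) = 36*x - 13
f'(0.2387) = 36*0.2387 - 13 = -4.4068
x_1 = 0.2387 - 0.15*-4.4068 = 0.8997


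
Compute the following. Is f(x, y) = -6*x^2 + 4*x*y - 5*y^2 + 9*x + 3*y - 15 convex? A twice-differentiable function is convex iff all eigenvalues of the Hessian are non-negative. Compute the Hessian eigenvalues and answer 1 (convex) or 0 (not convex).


The Hessian of f(x,y) = -6*x^2 + 4*x*y - 5*y^2 + 9*x + 3*y - 15 is:
H = [[-12, 4], [4, -10]]
Trace = -12 - 10 = -22
Determinant = -12*-10 - (4)^2 = 104
Discriminant = (-22)^2 - 4*104 = 68.0
Eigenvalues: lambda_1 = -15.1231, lambda_2 = -6.8769
The function is not convex.

0


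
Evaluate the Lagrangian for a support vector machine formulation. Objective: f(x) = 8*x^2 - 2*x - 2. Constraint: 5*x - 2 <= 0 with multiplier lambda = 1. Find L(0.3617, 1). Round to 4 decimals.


Step 1: Evaluate f(x).
f(0.3617) = 8*0.3617^2 - 2*0.3617 - 2 = -1.6768
Step 2: Evaluate g(x).
g(0.3617) = 5*0.3617 - 2 = -0.1915
Step 3: Compute Lagrangian.
L = -1.6768 + 1*-0.1915 = -1.8683


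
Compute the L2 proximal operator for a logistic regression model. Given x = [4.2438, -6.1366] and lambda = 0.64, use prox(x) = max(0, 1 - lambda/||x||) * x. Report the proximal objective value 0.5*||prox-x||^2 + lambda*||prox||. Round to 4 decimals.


Step 1: Compute ||x||.
||x|| = 7.4611
Step 2: Compute scaling factor.
scale = max(0, 1 - 0.64/7.4611) = 0.9142
Step 3: prox(x) = [3.8798, -5.6102]
||prox(x)|| = 6.8211
Step 4: Proximal objective.
0.5*||prox-x||^2 = 0.2048
lambda*||prox|| = 4.3655
Total = 4.5703


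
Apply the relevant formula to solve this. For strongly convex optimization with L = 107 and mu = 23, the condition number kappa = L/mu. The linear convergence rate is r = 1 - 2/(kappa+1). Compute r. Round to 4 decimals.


Step 1: Compute the condition number.
kappa = L/mu = 107/23 = 4.6522
Step 2: Compute the convergence rate.
r = 1 - 2/(kappa + 1) = 1 - 2*mu/(L + mu) = (L - mu)/(L + mu) = 84/130 = 0.6462


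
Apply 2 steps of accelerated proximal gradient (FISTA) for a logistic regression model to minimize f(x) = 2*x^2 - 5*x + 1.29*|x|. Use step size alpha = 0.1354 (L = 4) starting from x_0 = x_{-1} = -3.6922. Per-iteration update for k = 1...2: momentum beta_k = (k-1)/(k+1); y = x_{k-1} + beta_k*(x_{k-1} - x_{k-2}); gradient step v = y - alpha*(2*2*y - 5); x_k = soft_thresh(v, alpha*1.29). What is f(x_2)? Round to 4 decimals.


FISTA on f(x) = 2*x^2 - 5*x + 1.29*|x|
L = 4, alpha = 0.1354
Iteration 1: beta = 0.0, y = -3.6922 + 0.0*(-3.6922 + 3.6922) = -3.6922
  grad(y) = -19.7688, v = y - alpha*grad = -1.0155
  prox(v) = soft_thresh(-1.0155, 0.1747) = -0.8408
Iteration 2: beta = 0.3333, y = -0.8408 + 0.3333*(-0.8408 + 3.6922) = 0.1096
  grad(y) = -4.5615, v = y - alpha*grad = 0.7272
  prox(v) = soft_thresh(0.7272, 0.1747) = 0.5526
f(x_2) = 2*0.5526^2 - 5*0.5526 + 1.29*|0.5526| = -1.4394


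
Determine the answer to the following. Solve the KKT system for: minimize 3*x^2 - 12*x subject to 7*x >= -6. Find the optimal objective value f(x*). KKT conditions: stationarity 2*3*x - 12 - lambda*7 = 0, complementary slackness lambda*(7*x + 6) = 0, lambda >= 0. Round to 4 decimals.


Step 1: Try lambda = 0 (constraint inactive).
Stationarity: 2*3*x - 12 = 0
x* = 12/(2*3) = 2.0
Check constraint: 7*2.0 = 14.0 >= -6 -- satisfied.
Step 2: Compute optimal value.
f(x*) = 3*2.0^2 - 12*2.0 = -12.0


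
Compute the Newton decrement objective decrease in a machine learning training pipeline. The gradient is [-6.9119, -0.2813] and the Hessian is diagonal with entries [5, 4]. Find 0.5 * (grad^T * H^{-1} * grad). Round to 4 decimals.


Step 1: H is diagonal, so H^(-1) * g = [-1.3824, -0.0703].
Step 2: g^T H^(-1) g = sum_i g_i^2 / H_ii
  = (-6.9119)^2/5 + (-0.2813)^2/4
  = 9.5549 + 0.0198 = 9.5747
Step 3: Objective decrease = 0.5 * g^T H^(-1) g = 4.7873


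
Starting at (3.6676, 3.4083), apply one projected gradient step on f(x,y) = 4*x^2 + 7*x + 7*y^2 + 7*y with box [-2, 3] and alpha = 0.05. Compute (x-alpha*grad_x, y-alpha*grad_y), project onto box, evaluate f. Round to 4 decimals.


Step 1: Compute gradient at (3.6676, 3.4083).
grad_x = 2*4*3.6676 + 7 = 36.3408
grad_y = 2*7*3.4083 + 7 = 54.7162
Step 2: Gradient step.
x_raw = 3.6676 - 0.05*36.3408 = 1.8506
y_raw = 3.4083 - 0.05*54.7162 = 0.6725
Step 3: Project onto [-2, 3].
x_proj = clip(1.8506) = 1.8506
y_proj = clip(0.6725) = 0.6725
Step 4: Evaluate f.
f(1.8506, 0.6725) = 34.5253


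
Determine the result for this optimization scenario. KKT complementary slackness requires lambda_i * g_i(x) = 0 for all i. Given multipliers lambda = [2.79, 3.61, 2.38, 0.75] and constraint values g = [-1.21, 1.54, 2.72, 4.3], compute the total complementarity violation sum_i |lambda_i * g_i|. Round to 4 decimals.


KKT complementary slackness check:
lambda_1 * g_1 = 2.79 * -1.21 = -3.3759
lambda_2 * g_2 = 3.61 * 1.54 = 5.5594
lambda_3 * g_3 = 2.38 * 2.72 = 6.4736
lambda_4 * g_4 = 0.75 * 4.3 = 3.225
Total violation = 3.3759 + 5.5594 + 6.4736 + 3.225 = 18.6339


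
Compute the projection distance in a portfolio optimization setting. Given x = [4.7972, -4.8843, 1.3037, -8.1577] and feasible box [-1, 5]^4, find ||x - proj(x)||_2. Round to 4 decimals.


Project each component onto [-1, 5].
clip(4.7972) = 4.7972, clip(-4.8843) = -1.0, clip(1.3037) = 1.3037, clip(-8.1577) = -1.0
Projection = [4.7972, -1.0, 1.3037, -1.0]
Squared diffs: [0.0, 15.0878, 0.0, 51.2327]
Distance = sqrt(66.3205) = 8.1437


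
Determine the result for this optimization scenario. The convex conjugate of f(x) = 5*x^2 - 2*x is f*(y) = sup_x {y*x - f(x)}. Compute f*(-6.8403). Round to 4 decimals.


f*(y) = sup_x {y*x - a*x^2 - b*x} = sup_x {(y-b)*x - a*x^2}
FOC: (y - b) - 2a*x = 0 => x* = (y - b)/(2a)
x* = (-6.8403 + 2)/(2*5) = -0.484
f*(-6.8403) = (y-b)^2/(4a) = (-6.8403 + 2)^2/(4*5)
= 23.4285/20 = 1.1714


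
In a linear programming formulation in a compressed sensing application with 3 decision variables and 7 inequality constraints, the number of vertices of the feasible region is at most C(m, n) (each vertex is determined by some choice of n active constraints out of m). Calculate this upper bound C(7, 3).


Each vertex corresponds to some choice of n active constraints out of m, so the number of vertices is at most C(m, n) = m! / (n!(m-n)!).
m = 7, n = 3
Numerator: 7 * 6 * 5
Denominator: 3! = 6
C(7, 3) = 35


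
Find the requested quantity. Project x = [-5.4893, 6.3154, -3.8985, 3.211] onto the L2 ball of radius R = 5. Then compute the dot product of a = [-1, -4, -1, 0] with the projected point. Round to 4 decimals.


Step 1: Compute ||x|| (intermediates to 6 decimals).
||x|| = sqrt((-5.4893)^2 + 6.3154^2 + (-3.8985)^2 + 3.211^2) = 9.773716
Step 2: Project.
Since ||x|| > R, scale = R/||x|| = 5/9.773716 = 0.511576, proj(x) = scale * x
proj(x) = [-2.808194, 3.230807, -1.994379, 1.642671]
Step 3: Dot product.
a^T * proj(x) = -1*(-2.808194) - 4*3.230807 - 1*(-1.994379) + 0*1.642671 = -8.1207


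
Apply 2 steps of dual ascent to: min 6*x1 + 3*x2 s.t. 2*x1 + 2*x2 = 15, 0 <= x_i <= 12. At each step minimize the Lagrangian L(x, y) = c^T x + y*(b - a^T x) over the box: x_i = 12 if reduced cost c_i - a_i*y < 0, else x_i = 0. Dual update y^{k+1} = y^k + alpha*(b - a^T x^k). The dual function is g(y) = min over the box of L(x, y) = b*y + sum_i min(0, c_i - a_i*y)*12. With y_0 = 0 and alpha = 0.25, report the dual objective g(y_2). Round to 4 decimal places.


Dual ascent for LP: min 6*x1 + 3*x2, 2*x1 + 2*x2 = 15, 0 <= x_i <= 12
Step 1: y^k = 0.0, reduced costs: (6.0, 3.0)
  x^k = (0.0, 0.0), subgradient = b - a^T x = 15.0
  y^{k+1} = 0.0 + 0.25*15.0 = 3.75
Step 2: y^k = 3.75, reduced costs: (-1.5, -4.5)
  x^k = (12.0, 12.0), subgradient = b - a^T x = -33.0
  y^{k+1} = 3.75 + 0.25*-33.0 = -4.5
Dual objective at y_2 = -4.5: reduced costs (15.0, 12.0), box minimizer x = (0.0, 0.0)
g(y_2) = b*y + (c1 - a1*y)*x1 + (c2 - a2*y)*x2 = 15*(-4.5) + 15.0*0.0 + 12.0*0.0 = -67.5 + 0.0 + 0.0 = -67.5


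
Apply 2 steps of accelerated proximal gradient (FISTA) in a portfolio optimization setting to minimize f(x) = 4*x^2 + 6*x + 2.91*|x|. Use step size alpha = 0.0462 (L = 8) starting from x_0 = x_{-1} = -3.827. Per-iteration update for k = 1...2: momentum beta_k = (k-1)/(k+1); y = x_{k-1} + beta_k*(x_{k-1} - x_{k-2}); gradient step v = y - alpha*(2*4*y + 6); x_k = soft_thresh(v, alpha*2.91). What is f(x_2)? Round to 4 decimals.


FISTA on f(x) = 4*x^2 + 6*x + 2.91*|x|
L = 8, alpha = 0.0462
Iteration 1: beta = 0.0, y = -3.827 + 0.0*(-3.827 + 3.827) = -3.827
  grad(y) = -24.616, v = y - alpha*grad = -2.6897
  prox(v) = soft_thresh(-2.6897, 0.1344) = -2.5553
Iteration 2: beta = 0.3333, y = -2.5553 + 0.3333*(-2.5553 + 3.827) = -2.1314
  grad(y) = -11.0512, v = y - alpha*grad = -1.6208
  prox(v) = soft_thresh(-1.6208, 0.1344) = -1.4864
f(x_2) = 4*(-1.4864)^2 + 6*(-1.4864) + 2.91*|-1.4864| = 4.2445


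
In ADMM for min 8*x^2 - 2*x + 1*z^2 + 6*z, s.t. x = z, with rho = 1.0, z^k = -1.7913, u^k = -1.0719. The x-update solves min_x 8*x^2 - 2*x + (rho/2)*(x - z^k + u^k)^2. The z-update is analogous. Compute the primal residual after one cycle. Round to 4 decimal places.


ADMM iteration with rho = 1.0, z^k = -1.7913, u^k = -1.0719
Step 1: x-update.
Minimize 8*x^2 - 2*x + (1.0/2)*(x + 1.7913 - 1.0719)^2
FOC: (2*8 + 1.0)*x = 2 + 1.0*(-1.7913 + 1.0719)
x^{k+1} = 0.0753
Step 2: z-update.
Minimize 1*z^2 + 6*z + (1.0/2)*(0.0753 - z - 1.0719)^2
FOC: (2*1 + 1.0)*z = -6 + 1.0*(0.0753 - 1.0719)
z^{k+1} = -2.3322
Step 3: u-update.
u^{k+1} = -1.0719 + 0.0753 + 2.3322 = 1.3356
Step 4: Primal residual = |0.0753 + 2.3322| = 2.4075


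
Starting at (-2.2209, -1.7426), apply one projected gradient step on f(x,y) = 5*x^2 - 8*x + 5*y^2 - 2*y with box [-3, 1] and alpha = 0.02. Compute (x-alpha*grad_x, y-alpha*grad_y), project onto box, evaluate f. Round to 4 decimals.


Step 1: Compute gradient at (-2.2209, -1.7426).
grad_x = 2*5*-2.2209 - 8 = -30.209
grad_y = 2*5*-1.7426 - 2 = -19.426
Step 2: Gradient step.
x_raw = -2.2209 - 0.02*-30.209 = -1.6167
y_raw = -1.7426 - 0.02*-19.426 = -1.3541
Step 3: Project onto [-3, 1].
x_proj = clip(-1.6167) = -1.6167
y_proj = clip(-1.3541) = -1.3541
Step 4: Evaluate f.
f(-1.6167, -1.3541) = 37.8785


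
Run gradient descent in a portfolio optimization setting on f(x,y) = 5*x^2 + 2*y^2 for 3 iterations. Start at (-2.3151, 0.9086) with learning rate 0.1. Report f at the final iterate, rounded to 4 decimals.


Gradient descent on f(x,y) = 5*x^2 + 2*y^2.
Starting point: (-2.3151, 0.9086), alpha = 0.1
Step 1: grad_x = 2*5*-2.3151 = -23.151, grad_y = 2*2*0.9086 = 3.6344
  x_1 = -2.3151 - 0.1*-23.151 = 0.0
  y_1 = 0.9086 - 0.1*3.6344 = 0.5452
Step 2: grad_x = 2*5*0.0 = 0.0, grad_y = 2*2*0.5452 = 2.1806
  x_2 = 0.0 - 0.1*0.0 = 0.0
  y_2 = 0.5452 - 0.1*2.1806 = 0.3271
Step 3: grad_x = 2*5*0.0 = 0.0, grad_y = 2*2*0.3271 = 1.3084
  x_3 = 0.0 - 0.1*0.0 = 0.0
  y_3 = 0.3271 - 0.1*1.3084 = 0.1963
f(0.0, 0.1963) = 5*0.0^2 + 2*0.1963^2 = 0.077


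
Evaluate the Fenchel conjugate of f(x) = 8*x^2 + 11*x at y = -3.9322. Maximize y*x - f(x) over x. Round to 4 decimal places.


f*(y) = sup_x {y*x - a*x^2 - b*x} = sup_x {(y-b)*x - a*x^2}
FOC: (y - b) - 2a*x = 0 => x* = (y - b)/(2a)
x* = (-3.9322 - 11)/(2*8) = -0.9333
f*(-3.9322) = (y-b)^2/(4a) = (-3.9322 - 11)^2/(4*8)
= 222.9706/32 = 6.9678


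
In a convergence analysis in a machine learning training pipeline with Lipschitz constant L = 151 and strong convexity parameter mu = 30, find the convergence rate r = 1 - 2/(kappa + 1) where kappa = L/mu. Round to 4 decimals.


Step 1: Compute the condition number.
kappa = L/mu = 151/30 = 5.0333
Step 2: Compute the convergence rate.
r = 1 - 2/(kappa + 1) = 1 - 2*mu/(L + mu) = (L - mu)/(L + mu) = 121/181 = 0.6685


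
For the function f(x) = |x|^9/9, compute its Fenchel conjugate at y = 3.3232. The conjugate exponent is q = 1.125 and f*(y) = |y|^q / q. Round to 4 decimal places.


The conjugate exponent q satisfies 1/p + 1/q = 1.
p = 9, so q = 9/(9 - 1) = 1.125
|y|^q = 3.3232^1.125 = 3.8615
f*(3.3232) = 3.8615 / 1.125 = 3.4324


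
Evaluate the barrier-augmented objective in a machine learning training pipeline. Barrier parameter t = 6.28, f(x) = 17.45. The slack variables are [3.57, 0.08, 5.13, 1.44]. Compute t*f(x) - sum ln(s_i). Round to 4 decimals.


Step 1: Compute log-barrier.
ln values: [1.2726, -2.5257, 1.6351, 0.3646]
phi = -(1.2726 - 2.5257 + 1.6351 + 0.3646) = -0.7466
Step 2: Compute augmented objective.
t*f(x) = 6.28*17.45 = 109.586
Total = 109.586 - 0.7466 = 108.8394


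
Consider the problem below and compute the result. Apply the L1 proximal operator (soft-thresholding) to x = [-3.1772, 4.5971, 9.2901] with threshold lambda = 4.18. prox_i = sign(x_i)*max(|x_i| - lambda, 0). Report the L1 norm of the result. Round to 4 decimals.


Soft-thresholding with lambda = 4.18:
prox(-3.1772) = sign(-3.1772)*max(|-3.1772| - 4.18, 0) = 0.0
prox(4.5971) = sign(4.5971)*max(|4.5971| - 4.18, 0) = 0.4171
prox(9.2901) = sign(9.2901)*max(|9.2901| - 4.18, 0) = 5.1101
prox(x) = [0.0, 0.4171, 5.1101]
||prox(x)||_1 = 0.0 + 0.4171 + 5.1101 = 5.5272


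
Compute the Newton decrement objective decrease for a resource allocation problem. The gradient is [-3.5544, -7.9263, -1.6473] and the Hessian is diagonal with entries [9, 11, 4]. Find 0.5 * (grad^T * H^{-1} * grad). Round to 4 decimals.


Step 1: H is diagonal, so H^(-1) * g = [-0.3949, -0.7206, -0.4118].
Step 2: g^T H^(-1) g = sum_i g_i^2 / H_ii
  = (-3.5544)^2/9 + (-7.9263)^2/11 + (-1.6473)^2/4
  = 1.4038 + 5.7115 + 0.6784 = 7.7936
Step 3: Objective decrease = 0.5 * g^T H^(-1) g = 3.8968


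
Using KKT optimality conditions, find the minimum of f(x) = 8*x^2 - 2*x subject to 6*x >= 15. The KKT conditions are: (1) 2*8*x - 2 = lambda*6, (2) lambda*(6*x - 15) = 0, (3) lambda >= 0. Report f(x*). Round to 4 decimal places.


Step 1: Try lambda = 0 (constraint inactive).
x_unc = 2/(2*8) = 0.125
Check: 6*0.125 = 0.75 < 15 -- violated!
Step 2: Constraint must be active: 6*x = 15
x* = 15/6 = 2.5
lambda = (2*8*2.5 - 2)/6 = 6.3333
Step 3: Compute optimal value.
f(x*) = 8*2.5^2 - 2*2.5 = 45.0


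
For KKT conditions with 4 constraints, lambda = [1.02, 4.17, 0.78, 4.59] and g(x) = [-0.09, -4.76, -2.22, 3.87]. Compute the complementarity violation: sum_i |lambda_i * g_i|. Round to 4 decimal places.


KKT complementary slackness check:
lambda_1 * g_1 = 1.02 * -0.09 = -0.0918
lambda_2 * g_2 = 4.17 * -4.76 = -19.8492
lambda_3 * g_3 = 0.78 * -2.22 = -1.7316
lambda_4 * g_4 = 4.59 * 3.87 = 17.7633
Total violation = 0.0918 + 19.8492 + 1.7316 + 17.7633 = 39.4359


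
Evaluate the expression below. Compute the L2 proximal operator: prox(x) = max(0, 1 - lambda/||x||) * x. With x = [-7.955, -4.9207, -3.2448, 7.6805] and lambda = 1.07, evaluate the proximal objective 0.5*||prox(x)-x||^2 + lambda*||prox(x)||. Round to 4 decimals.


Step 1: Compute ||x||.
||x|| = 12.5305
Step 2: Compute scaling factor.
scale = max(0, 1 - 1.07/12.5305) = 0.9146
Step 3: prox(x) = [-7.2757, -4.5005, -2.9677, 7.0247]
||prox(x)|| = 11.4605
Step 4: Proximal objective.
0.5*||prox-x||^2 = 0.5725
lambda*||prox|| = 12.2627
Total = 12.8352


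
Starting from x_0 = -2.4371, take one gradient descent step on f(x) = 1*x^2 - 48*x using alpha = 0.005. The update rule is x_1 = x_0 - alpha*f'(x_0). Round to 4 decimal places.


We compute the gradient at x_0 and apply the update.
f'(x) = 2*x - 48
f'(-2.4371) = 2*-2.4371 - 48 = -52.8742
x_1 = -2.4371 - 0.005*-52.8742 = -2.1727


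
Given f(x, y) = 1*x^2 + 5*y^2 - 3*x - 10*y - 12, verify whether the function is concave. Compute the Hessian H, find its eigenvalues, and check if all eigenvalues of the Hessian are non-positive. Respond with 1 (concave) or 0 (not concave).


The Hessian of f(x,y) = 1*x^2 + 5*y^2 - 3*x - 10*y - 12 is:
H = [[2, 0], [0, 10]]
Trace = 2 + 10 = 12
Determinant = 2*10 - (0)^2 = 20
Discriminant = (12)^2 - 4*20 = 64.0
Eigenvalues: lambda_1 = 2.0, lambda_2 = 10.0
The function is not concave.

0


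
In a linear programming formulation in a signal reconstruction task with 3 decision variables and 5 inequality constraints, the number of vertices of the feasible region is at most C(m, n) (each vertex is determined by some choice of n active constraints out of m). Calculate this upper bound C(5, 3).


Each vertex corresponds to some choice of n active constraints out of m, so the number of vertices is at most C(m, n) = m! / (n!(m-n)!).
m = 5, n = 3
Numerator: 5 * 4 * 3
Denominator: 3! = 6
C(5, 3) = 10


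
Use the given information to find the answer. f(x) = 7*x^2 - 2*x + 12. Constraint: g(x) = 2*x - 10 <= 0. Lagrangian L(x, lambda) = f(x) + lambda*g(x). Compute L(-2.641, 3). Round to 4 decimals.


Step 1: Evaluate f(x).
f(-2.641) = 7*(-2.641)^2 - 2*(-2.641) + 12 = 66.1062
Step 2: Evaluate g(x).
g(-2.641) = 2*-2.641 - 10 = -15.282
Step 3: Compute Lagrangian.
L = 66.1062 + 3*-15.282 = 20.2602


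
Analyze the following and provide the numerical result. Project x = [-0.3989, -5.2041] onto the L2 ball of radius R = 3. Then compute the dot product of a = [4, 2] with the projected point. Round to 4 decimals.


Step 1: Compute ||x|| (intermediates to 6 decimals).
||x|| = sqrt((-0.3989)^2 + (-5.2041)^2) = 5.219366
Step 2: Project.
Since ||x|| > R, scale = R/||x|| = 3/5.219366 = 0.574782, proj(x) = scale * x
proj(x) = [-0.229281, -2.991223]
Step 3: Dot product.
a^T * proj(x) = 4*(-0.229281) + 2*(-2.991223) = -6.8996


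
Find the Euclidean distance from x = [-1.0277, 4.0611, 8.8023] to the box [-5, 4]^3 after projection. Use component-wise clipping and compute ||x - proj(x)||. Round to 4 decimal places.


Project each component onto [-5, 4].
clip(-1.0277) = -1.0277, clip(4.0611) = 4.0, clip(8.8023) = 4.0
Projection = [-1.0277, 4.0, 4.0]
Squared diffs: [0.0, 0.0037, 23.0621]
Distance = sqrt(23.0658) = 4.8027


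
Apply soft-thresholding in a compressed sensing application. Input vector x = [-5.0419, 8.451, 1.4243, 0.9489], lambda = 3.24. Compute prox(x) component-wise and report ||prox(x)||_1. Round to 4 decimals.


Soft-thresholding with lambda = 3.24:
prox(-5.0419) = sign(-5.0419)*max(|-5.0419| - 3.24, 0) = -1.8019
prox(8.451) = sign(8.451)*max(|8.451| - 3.24, 0) = 5.211
prox(1.4243) = sign(1.4243)*max(|1.4243| - 3.24, 0) = 0.0
prox(0.9489) = sign(0.9489)*max(|0.9489| - 3.24, 0) = 0.0
prox(x) = [-1.8019, 5.211, 0.0, 0.0]
||prox(x)||_1 = 1.8019 + 5.211 + 0.0 + 0.0 = 7.0129


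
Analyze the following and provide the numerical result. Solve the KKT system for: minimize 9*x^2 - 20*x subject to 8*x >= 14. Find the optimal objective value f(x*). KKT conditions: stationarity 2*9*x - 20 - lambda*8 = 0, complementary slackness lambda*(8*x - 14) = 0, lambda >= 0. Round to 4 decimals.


Step 1: Try lambda = 0 (constraint inactive).
x_unc = 20/(2*9) = 1.1111
Check: 8*1.1111 = 8.8888 < 14 -- violated!
Step 2: Constraint must be active: 8*x = 14
x* = 14/8 = 1.75
lambda = (2*9*1.75 - 20)/8 = 1.4375
Step 3: Compute optimal value.
f(x*) = 9*1.75^2 - 20*1.75 = -7.4375


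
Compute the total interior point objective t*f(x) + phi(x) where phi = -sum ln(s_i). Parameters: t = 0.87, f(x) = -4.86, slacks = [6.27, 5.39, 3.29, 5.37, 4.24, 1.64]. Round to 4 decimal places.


Step 1: Compute log-barrier.
ln values: [1.8358, 1.6845, 1.1909, 1.6808, 1.4446, 0.4947]
phi = -(1.8358 + 1.6845 + 1.1909 + 1.6808 + 1.4446 + 0.4947) = -8.3313
Step 2: Compute augmented objective.
t*f(x) = 0.87*-4.86 = -4.2282
Total = -4.2282 - 8.3313 = -12.5595


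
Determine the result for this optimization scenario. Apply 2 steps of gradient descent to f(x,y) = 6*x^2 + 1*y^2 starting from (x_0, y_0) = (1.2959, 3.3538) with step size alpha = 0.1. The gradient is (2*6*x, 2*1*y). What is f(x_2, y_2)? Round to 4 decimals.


Gradient descent on f(x,y) = 6*x^2 + 1*y^2.
Starting point: (1.2959, 3.3538), alpha = 0.1
Step 1: grad_x = 2*6*1.2959 = 15.5508, grad_y = 2*1*3.3538 = 6.7076
  x_1 = 1.2959 - 0.1*15.5508 = -0.2592
  y_1 = 3.3538 - 0.1*6.7076 = 2.683
Step 2: grad_x = 2*6*-0.2592 = -3.1102, grad_y = 2*1*2.683 = 5.3661
  x_2 = -0.2592 - 0.1*-3.1102 = 0.0518
  y_2 = 2.683 - 0.1*5.3661 = 2.1464
f(0.0518, 2.1464) = 6*0.0518^2 + 1*2.1464^2 = 4.6233


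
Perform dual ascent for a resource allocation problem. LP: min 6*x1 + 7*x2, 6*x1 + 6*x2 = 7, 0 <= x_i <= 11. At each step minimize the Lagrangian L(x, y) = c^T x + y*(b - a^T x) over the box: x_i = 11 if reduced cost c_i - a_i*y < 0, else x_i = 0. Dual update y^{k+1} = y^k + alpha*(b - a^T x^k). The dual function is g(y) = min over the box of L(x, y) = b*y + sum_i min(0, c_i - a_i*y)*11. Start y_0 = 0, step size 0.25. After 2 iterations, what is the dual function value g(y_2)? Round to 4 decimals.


Dual ascent for LP: min 6*x1 + 7*x2, 6*x1 + 6*x2 = 7, 0 <= x_i <= 11
Step 1: y^k = 0.0, reduced costs: (6.0, 7.0)
  x^k = (0.0, 0.0), subgradient = b - a^T x = 7.0
  y^{k+1} = 0.0 + 0.25*7.0 = 1.75
Step 2: y^k = 1.75, reduced costs: (-4.5, -3.5)
  x^k = (11.0, 11.0), subgradient = b - a^T x = -125.0
  y^{k+1} = 1.75 + 0.25*-125.0 = -29.5
Dual objective at y_2 = -29.5: reduced costs (183.0, 184.0), box minimizer x = (0.0, 0.0)
g(y_2) = b*y + (c1 - a1*y)*x1 + (c2 - a2*y)*x2 = 7*(-29.5) + 183.0*0.0 + 184.0*0.0 = -206.5 + 0.0 + 0.0 = -206.5


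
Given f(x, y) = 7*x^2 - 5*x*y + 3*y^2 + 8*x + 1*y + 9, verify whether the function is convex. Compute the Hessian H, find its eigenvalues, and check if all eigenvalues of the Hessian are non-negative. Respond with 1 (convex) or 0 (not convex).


The Hessian of f(x,y) = 7*x^2 - 5*x*y + 3*y^2 + 8*x + 1*y + 9 is:
H = [[14, -5], [-5, 6]]
Trace = 14 + 6 = 20
Determinant = 14*6 - (-5)^2 = 59
Discriminant = (20)^2 - 4*59 = 164.0
Eigenvalues: lambda_1 = 3.5969, lambda_2 = 16.4031
The function is convex.

1


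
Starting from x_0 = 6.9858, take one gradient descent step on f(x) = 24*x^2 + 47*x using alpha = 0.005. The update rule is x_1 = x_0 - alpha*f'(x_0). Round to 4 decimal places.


We compute the gradient at x_0 and apply the update.
f'(x) = 48*x + 47
f'(6.9858) = 48*6.9858 + 47 = 382.3184
x_1 = 6.9858 - 0.005*382.3184 = 5.0742


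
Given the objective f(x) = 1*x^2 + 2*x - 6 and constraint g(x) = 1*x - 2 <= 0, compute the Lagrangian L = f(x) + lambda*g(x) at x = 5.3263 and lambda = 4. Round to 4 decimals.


Step 1: Evaluate f(x).
f(5.3263) = 1*5.3263^2 + 2*5.3263 - 6 = 33.0221
Step 2: Evaluate g(x).
g(5.3263) = 1*5.3263 - 2 = 3.3263
Step 3: Compute Lagrangian.
L = 33.0221 + 4*3.3263 = 46.3273


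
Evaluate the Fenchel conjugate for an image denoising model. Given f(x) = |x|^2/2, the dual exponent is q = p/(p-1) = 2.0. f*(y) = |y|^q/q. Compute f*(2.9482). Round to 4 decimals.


The conjugate exponent q satisfies 1/p + 1/q = 1.
p = 2, so q = 2/(2 - 1) = 2.0
|y|^q = 2.9482^2.0 = 8.6919
f*(2.9482) = 8.6919 / 2.0 = 4.3459


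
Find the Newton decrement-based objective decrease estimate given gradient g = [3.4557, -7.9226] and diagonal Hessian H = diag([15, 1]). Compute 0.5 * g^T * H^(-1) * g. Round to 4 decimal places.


Step 1: H is diagonal, so H^(-1) * g = [0.2304, -7.9226].
Step 2: g^T H^(-1) g = sum_i g_i^2 / H_ii
  = (3.4557)^2/15 + (-7.9226)^2/1
  = 0.7961 + 62.7676 = 63.5637
Step 3: Objective decrease = 0.5 * g^T H^(-1) g = 31.7819


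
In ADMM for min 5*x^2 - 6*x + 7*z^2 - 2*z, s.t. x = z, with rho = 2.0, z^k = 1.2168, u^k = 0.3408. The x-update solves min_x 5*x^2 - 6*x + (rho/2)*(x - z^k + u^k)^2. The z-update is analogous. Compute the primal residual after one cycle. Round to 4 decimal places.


ADMM iteration with rho = 2.0, z^k = 1.2168, u^k = 0.3408
Step 1: x-update.
Minimize 5*x^2 - 6*x + (2.0/2)*(x - 1.2168 + 0.3408)^2
FOC: (2*5 + 2.0)*x = 6 + 2.0*(1.2168 - 0.3408)
x^{k+1} = 0.646
Step 2: z-update.
Minimize 7*z^2 - 2*z + (2.0/2)*(0.646 - z + 0.3408)^2
FOC: (2*7 + 2.0)*z = 2 + 2.0*(0.646 + 0.3408)
z^{k+1} = 0.2484
Step 3: u-update.
u^{k+1} = 0.3408 + 0.646 - 0.2484 = 0.7385
Step 4: Primal residual = |0.646 - 0.2484| = 0.3977


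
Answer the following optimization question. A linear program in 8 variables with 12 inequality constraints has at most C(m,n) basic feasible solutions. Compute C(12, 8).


Each vertex corresponds to some choice of n active constraints out of m, so the number of vertices is at most C(m, n) = m! / (n!(m-n)!).
m = 12, n = 8
Numerator: 12 * 11 * 10 * 9 * 8 * 7 * 6 * 5
Denominator: 8! = 40320
C(12, 8) = 495
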